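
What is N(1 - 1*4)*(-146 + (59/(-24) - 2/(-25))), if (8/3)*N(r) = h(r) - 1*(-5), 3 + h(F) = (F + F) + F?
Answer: 623189/1600 ≈ 389.49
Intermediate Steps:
h(F) = -3 + 3*F (h(F) = -3 + ((F + F) + F) = -3 + (2*F + F) = -3 + 3*F)
N(r) = ¾ + 9*r/8 (N(r) = 3*((-3 + 3*r) - 1*(-5))/8 = 3*((-3 + 3*r) + 5)/8 = 3*(2 + 3*r)/8 = ¾ + 9*r/8)
N(1 - 1*4)*(-146 + (59/(-24) - 2/(-25))) = (¾ + 9*(1 - 1*4)/8)*(-146 + (59/(-24) - 2/(-25))) = (¾ + 9*(1 - 4)/8)*(-146 + (59*(-1/24) - 2*(-1/25))) = (¾ + (9/8)*(-3))*(-146 + (-59/24 + 2/25)) = (¾ - 27/8)*(-146 - 1427/600) = -21/8*(-89027/600) = 623189/1600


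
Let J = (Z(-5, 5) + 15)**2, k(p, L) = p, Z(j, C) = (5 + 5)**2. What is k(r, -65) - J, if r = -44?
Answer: -13269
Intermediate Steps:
Z(j, C) = 100 (Z(j, C) = 10**2 = 100)
J = 13225 (J = (100 + 15)**2 = 115**2 = 13225)
k(r, -65) - J = -44 - 1*13225 = -44 - 13225 = -13269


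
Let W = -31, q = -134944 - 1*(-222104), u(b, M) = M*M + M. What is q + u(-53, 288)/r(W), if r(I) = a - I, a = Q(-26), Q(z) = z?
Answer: 519032/5 ≈ 1.0381e+5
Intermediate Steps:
u(b, M) = M + M² (u(b, M) = M² + M = M + M²)
q = 87160 (q = -134944 + 222104 = 87160)
a = -26
r(I) = -26 - I
q + u(-53, 288)/r(W) = 87160 + (288*(1 + 288))/(-26 - 1*(-31)) = 87160 + (288*289)/(-26 + 31) = 87160 + 83232/5 = 519032/5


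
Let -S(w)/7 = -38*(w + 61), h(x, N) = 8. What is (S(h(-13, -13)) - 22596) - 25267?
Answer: -29509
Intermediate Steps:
S(w) = 16226 + 266*w (S(w) = -(-266)*(w + 61) = -(-266)*(61 + w) = -7*(-2318 - 38*w) = 16226 + 266*w)
(S(h(-13, -13)) - 22596) - 25267 = ((16226 + 266*8) - 22596) - 25267 = ((16226 + 2128) - 22596) - 25267 = (18354 - 22596) - 25267 = -4242 - 25267 = -29509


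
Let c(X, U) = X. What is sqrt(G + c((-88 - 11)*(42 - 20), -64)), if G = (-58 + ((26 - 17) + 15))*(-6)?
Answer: I*sqrt(1974) ≈ 44.43*I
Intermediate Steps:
G = 204 (G = (-58 + (9 + 15))*(-6) = (-58 + 24)*(-6) = -34*(-6) = 204)
sqrt(G + c((-88 - 11)*(42 - 20), -64)) = sqrt(204 + (-88 - 11)*(42 - 20)) = sqrt(204 - 99*22) = sqrt(204 - 2178) = sqrt(-1974) = I*sqrt(1974)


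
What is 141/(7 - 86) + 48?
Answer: 3651/79 ≈ 46.215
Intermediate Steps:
141/(7 - 86) + 48 = 141/(-79) + 48 = 141*(-1/79) + 48 = -141/79 + 48 = 3651/79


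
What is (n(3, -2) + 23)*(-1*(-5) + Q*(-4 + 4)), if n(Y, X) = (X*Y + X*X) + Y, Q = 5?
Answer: 120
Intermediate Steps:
n(Y, X) = Y + X² + X*Y (n(Y, X) = (X*Y + X²) + Y = (X² + X*Y) + Y = Y + X² + X*Y)
(n(3, -2) + 23)*(-1*(-5) + Q*(-4 + 4)) = ((3 + (-2)² - 2*3) + 23)*(-1*(-5) + 5*(-4 + 4)) = ((3 + 4 - 6) + 23)*(5 + 5*0) = (1 + 23)*(5 + 0) = 24*5 = 120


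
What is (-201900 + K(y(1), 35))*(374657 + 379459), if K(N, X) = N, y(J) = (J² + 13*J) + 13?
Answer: -152235659268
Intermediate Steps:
y(J) = 13 + J² + 13*J
(-201900 + K(y(1), 35))*(374657 + 379459) = (-201900 + (13 + 1² + 13*1))*(374657 + 379459) = (-201900 + (13 + 1 + 13))*754116 = (-201900 + 27)*754116 = -201873*754116 = -152235659268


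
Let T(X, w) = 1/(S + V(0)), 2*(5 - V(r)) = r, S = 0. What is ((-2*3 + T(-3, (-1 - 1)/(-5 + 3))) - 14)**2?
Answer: 9801/25 ≈ 392.04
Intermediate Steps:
V(r) = 5 - r/2
T(X, w) = 1/5 (T(X, w) = 1/(0 + (5 - 1/2*0)) = 1/(0 + (5 + 0)) = 1/(0 + 5) = 1/5)
((-2*3 + T(-3, (-1 - 1)/(-5 + 3))) - 14)**2 = ((-2*3 + 1/5) - 14)**2 = ((-6 + 1/5) - 14)**2 = (-29/5 - 14)**2 = (-99/5)**2 = 9801/25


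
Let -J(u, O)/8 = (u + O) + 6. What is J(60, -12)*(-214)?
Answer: 92448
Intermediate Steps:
J(u, O) = -48 - 8*O - 8*u (J(u, O) = -8*((u + O) + 6) = -8*((O + u) + 6) = -8*(6 + O + u) = -48 - 8*O - 8*u)
J(60, -12)*(-214) = (-48 - 8*(-12) - 8*60)*(-214) = (-48 + 96 - 480)*(-214) = -432*(-214) = 92448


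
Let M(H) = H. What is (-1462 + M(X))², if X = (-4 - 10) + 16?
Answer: 2131600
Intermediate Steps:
X = 2 (X = -14 + 16 = 2)
(-1462 + M(X))² = (-1462 + 2)² = (-1460)² = 2131600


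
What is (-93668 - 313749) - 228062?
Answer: -635479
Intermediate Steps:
(-93668 - 313749) - 228062 = -407417 - 228062 = -635479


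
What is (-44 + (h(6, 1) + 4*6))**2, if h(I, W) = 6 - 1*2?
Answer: 256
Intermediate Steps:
h(I, W) = 4 (h(I, W) = 6 - 2 = 4)
(-44 + (h(6, 1) + 4*6))**2 = (-44 + (4 + 4*6))**2 = (-44 + (4 + 24))**2 = (-44 + 28)**2 = (-16)**2 = 256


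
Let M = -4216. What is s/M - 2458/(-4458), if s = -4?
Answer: 1297595/2349366 ≈ 0.55232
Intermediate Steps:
s/M - 2458/(-4458) = -4/(-4216) - 2458/(-4458) = -4*(-1/4216) - 2458*(-1/4458) = 1/1054 + 1229/2229 = 1297595/2349366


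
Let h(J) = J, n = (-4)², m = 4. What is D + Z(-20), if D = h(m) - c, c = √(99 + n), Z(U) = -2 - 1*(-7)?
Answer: 9 - √115 ≈ -1.7238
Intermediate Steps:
Z(U) = 5 (Z(U) = -2 + 7 = 5)
n = 16
c = √115 (c = √(99 + 16) = √115 ≈ 10.724)
D = 4 - √115 ≈ -6.7238
D + Z(-20) = (4 - √115) + 5 = 9 - √115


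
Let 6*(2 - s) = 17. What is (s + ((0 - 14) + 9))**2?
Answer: 1225/36 ≈ 34.028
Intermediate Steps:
s = -5/6 (s = 2 - 1/6*17 = 2 - 17/6 = -5/6 ≈ -0.83333)
(s + ((0 - 14) + 9))**2 = (-5/6 + ((0 - 14) + 9))**2 = (-5/6 + (-14 + 9))**2 = (-5/6 - 5)**2 = (-35/6)**2 = 1225/36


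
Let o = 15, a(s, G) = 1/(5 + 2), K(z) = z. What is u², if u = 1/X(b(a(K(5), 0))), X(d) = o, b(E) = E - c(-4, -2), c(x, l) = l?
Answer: 1/225 ≈ 0.0044444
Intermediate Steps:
a(s, G) = ⅐ (a(s, G) = 1/7 = ⅐)
b(E) = 2 + E (b(E) = E - 1*(-2) = E + 2 = 2 + E)
X(d) = 15
u = 1/15 ≈ 0.066667
u² = (1/15)² = 1/225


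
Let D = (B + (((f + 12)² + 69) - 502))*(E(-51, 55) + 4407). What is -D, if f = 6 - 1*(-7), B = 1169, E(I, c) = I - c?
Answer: -5853661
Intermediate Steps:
f = 13 (f = 6 + 7 = 13)
D = 5853661 (D = (1169 + (((13 + 12)² + 69) - 502))*((-51 - 1*55) + 4407) = (1169 + ((25² + 69) - 502))*((-51 - 55) + 4407) = (1169 + ((625 + 69) - 502))*(-106 + 4407) = (1169 + (694 - 502))*4301 = (1169 + 192)*4301 = 1361*4301 = 5853661)
-D = -1*5853661 = -5853661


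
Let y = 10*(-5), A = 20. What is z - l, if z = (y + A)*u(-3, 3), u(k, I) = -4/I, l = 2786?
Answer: -2746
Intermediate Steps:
y = -50
z = 40 (z = (-50 + 20)*(-4/3) = -(-120)/3 = -30*(-4/3) = 40)
z - l = 40 - 1*2786 = 40 - 2786 = -2746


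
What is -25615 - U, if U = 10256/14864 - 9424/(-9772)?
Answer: -58138201092/2269547 ≈ -25617.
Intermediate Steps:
U = 3754687/2269547 (U = 10256*(1/14864) - 9424*(-1/9772) = 641/929 + 2356/2443 = 3754687/2269547 ≈ 1.6544)
-25615 - U = -25615 - 1*3754687/2269547 = -25615 - 3754687/2269547 = -58138201092/2269547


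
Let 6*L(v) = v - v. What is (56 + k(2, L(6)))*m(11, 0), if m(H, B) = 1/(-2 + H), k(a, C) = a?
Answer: 58/9 ≈ 6.4444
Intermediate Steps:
L(v) = 0 (L(v) = (v - v)/6 = (1/6)*0 = 0)
(56 + k(2, L(6)))*m(11, 0) = (56 + 2)/(-2 + 11) = 58/9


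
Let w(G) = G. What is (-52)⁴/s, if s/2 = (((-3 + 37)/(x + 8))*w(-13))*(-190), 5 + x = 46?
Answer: 3444896/1615 ≈ 2133.1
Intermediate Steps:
x = 41 (x = -5 + 46 = 41)
s = 167960/49 (s = 2*((((-3 + 37)/(41 + 8))*(-13))*(-190)) = 2*(((34/49)*(-13))*(-190)) = 2*(-442/49*(-190)) = 2*(83980/49) = 167960/49 ≈ 3427.8)
(-52)⁴/s = (-52)⁴/(167960/49) = 7311616*(49/167960) = 3444896/1615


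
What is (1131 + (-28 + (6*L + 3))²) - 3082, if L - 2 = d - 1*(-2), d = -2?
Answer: -1782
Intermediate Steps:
L = 2 (L = 2 + (-2 - 1*(-2)) = 2 + (-2 + 2) = 2 + 0 = 2)
(1131 + (-28 + (6*L + 3))²) - 3082 = (1131 + (-28 + (6*2 + 3))²) - 3082 = (1131 + (-28 + (12 + 3))²) - 3082 = (1131 + (-28 + 15)²) - 3082 = (1131 + (-13)²) - 3082 = (1131 + 169) - 3082 = 1300 - 3082 = -1782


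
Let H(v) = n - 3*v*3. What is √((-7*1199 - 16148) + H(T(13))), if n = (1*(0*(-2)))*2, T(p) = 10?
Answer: I*√24631 ≈ 156.94*I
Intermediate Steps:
n = 0 (n = (1*0)*2 = 0*2 = 0)
H(v) = -9*v (H(v) = 0 - 3*v*3 = 0 - 9*v = -9*v)
√((-7*1199 - 16148) + H(T(13))) = √((-7*1199 - 16148) - 9*10) = √((-8393 - 16148) - 90) = √(-24541 - 90) = √(-24631) = I*√24631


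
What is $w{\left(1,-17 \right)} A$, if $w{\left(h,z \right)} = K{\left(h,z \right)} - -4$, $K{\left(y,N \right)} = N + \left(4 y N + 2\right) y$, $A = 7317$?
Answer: $-578043$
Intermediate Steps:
$K{\left(y,N \right)} = N + y \left(2 + 4 N y\right)$ ($K{\left(y,N \right)} = N + \left(4 N y + 2\right) y = N + \left(2 + 4 N y\right) y = N + y \left(2 + 4 N y\right)$)
$w{\left(h,z \right)} = 4 + z + 2 h + 4 z h^{2}$ ($w{\left(h,z \right)} = \left(z + 2 h + 4 z h^{2}\right) - -4 = \left(z + 2 h + 4 z h^{2}\right) + 4 = 4 + z + 2 h + 4 z h^{2}$)
$w{\left(1,-17 \right)} A = \left(4 - 17 + 2 \cdot 1 + 4 \left(-17\right) 1^{2}\right) 7317 = \left(4 - 17 + 2 + 4 \left(-17\right) 1\right) 7317 = \left(4 - 17 + 2 - 68\right) 7317 = \left(-79\right) 7317 = -578043$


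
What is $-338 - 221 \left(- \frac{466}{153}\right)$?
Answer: $\frac{3016}{9} \approx 335.11$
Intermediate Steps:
$-338 - 221 \left(- \frac{466}{153}\right) = -338 - 221 \left(\left(-466\right) \frac{1}{153}\right) = -338 - - \frac{6058}{9} = -338 + \frac{6058}{9} = \frac{3016}{9}$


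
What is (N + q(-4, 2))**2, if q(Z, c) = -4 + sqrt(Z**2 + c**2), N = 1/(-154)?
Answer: 855009/23716 - 1234*sqrt(5)/77 ≈ 0.21682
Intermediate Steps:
N = -1/154 ≈ -0.0064935
(N + q(-4, 2))**2 = (-1/154 + (-4 + sqrt((-4)**2 + 2**2)))**2 = (-1/154 + (-4 + sqrt(16 + 4)))**2 = (-1/154 + (-4 + sqrt(20)))**2 = (-1/154 + (-4 + 2*sqrt(5)))**2 = (-617/154 + 2*sqrt(5))**2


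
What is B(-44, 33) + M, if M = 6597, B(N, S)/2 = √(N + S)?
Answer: 6597 + 2*I*√11 ≈ 6597.0 + 6.6332*I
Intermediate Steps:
B(N, S) = 2*√(N + S)
B(-44, 33) + M = 2*√(-44 + 33) + 6597 = 2*√(-11) + 6597 = 2*(I*√11) + 6597 = 2*I*√11 + 6597 = 6597 + 2*I*√11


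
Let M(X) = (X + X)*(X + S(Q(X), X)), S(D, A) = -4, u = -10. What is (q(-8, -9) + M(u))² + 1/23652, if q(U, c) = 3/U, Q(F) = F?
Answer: 29589651313/378432 ≈ 78190.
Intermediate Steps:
M(X) = 2*X*(-4 + X) (M(X) = (X + X)*(X - 4) = (2*X)*(-4 + X) = 2*X*(-4 + X))
(q(-8, -9) + M(u))² + 1/23652 = (3/(-8) + 2*(-10)*(-4 - 10))² + 1/23652 = (3*(-⅛) + 2*(-10)*(-14))² + 1/23652 = (-3/8 + 280)² + 1/23652 = (2237/8)² + 1/23652 = 5004169/64 + 1/23652 = 29589651313/378432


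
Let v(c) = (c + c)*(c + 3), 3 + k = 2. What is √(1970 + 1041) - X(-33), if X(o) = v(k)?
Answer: 4 + √3011 ≈ 58.873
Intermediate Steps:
k = -1 (k = -3 + 2 = -1)
v(c) = 2*c*(3 + c) (v(c) = (2*c)*(3 + c) = 2*c*(3 + c))
X(o) = -4 (X(o) = 2*(-1)*(3 - 1) = 2*(-1)*2 = -4)
√(1970 + 1041) - X(-33) = √(1970 + 1041) - 1*(-4) = √3011 + 4 = 4 + √3011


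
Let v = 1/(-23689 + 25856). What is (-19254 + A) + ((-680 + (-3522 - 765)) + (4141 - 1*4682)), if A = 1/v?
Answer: -22595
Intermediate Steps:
v = 1/2167 ≈ 0.00046147
A = 2167 (A = 1/(1/2167) = 2167)
(-19254 + A) + ((-680 + (-3522 - 765)) + (4141 - 1*4682)) = (-19254 + 2167) + ((-680 + (-3522 - 765)) + (4141 - 1*4682)) = -17087 + ((-680 - 4287) + (4141 - 4682)) = -17087 + (-4967 - 541) = -17087 - 5508 = -22595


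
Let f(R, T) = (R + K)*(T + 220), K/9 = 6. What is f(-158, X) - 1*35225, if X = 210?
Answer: -79945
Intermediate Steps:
K = 54 (K = 9*6 = 54)
f(R, T) = (54 + R)*(220 + T) (f(R, T) = (R + 54)*(T + 220) = (54 + R)*(220 + T))
f(-158, X) - 1*35225 = (11880 + 54*210 + 220*(-158) - 158*210) - 1*35225 = (11880 + 11340 - 34760 - 33180) - 35225 = -44720 - 35225 = -79945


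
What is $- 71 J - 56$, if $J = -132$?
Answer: $9316$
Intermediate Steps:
$- 71 J - 56 = \left(-71\right) \left(-132\right) - 56 = 9372 - 56 = 9316$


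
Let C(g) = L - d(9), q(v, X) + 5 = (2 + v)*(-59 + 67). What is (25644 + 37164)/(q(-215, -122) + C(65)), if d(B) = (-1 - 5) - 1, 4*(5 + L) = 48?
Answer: -20936/565 ≈ -37.055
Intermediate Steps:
L = 7 (L = -5 + (1/4)*48 = -5 + 12 = 7)
d(B) = -7 (d(B) = -6 - 1 = -7)
q(v, X) = 11 + 8*v (q(v, X) = -5 + (2 + v)*(-59 + 67) = -5 + (2 + v)*8 = -5 + (16 + 8*v) = 11 + 8*v)
C(g) = 14 (C(g) = 7 - 1*(-7) = 7 + 7 = 14)
(25644 + 37164)/(q(-215, -122) + C(65)) = (25644 + 37164)/((11 + 8*(-215)) + 14) = 62808/((11 - 1720) + 14) = 62808/(-1709 + 14) = 62808/(-1695) = 62808*(-1/1695) = -20936/565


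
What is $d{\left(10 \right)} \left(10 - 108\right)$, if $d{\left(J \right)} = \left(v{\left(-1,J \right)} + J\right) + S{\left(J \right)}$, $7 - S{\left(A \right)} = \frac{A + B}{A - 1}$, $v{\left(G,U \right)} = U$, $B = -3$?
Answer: $- \frac{23128}{9} \approx -2569.8$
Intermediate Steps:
$S{\left(A \right)} = 7 - \frac{-3 + A}{-1 + A}$ ($S{\left(A \right)} = 7 - \frac{A - 3}{A - 1} = 7 - \frac{-3 + A}{-1 + A}$)
$d{\left(J \right)} = 2 J + \frac{2 \left(-2 + 3 J\right)}{-1 + J}$ ($d{\left(J \right)} = \left(J + J\right) + \frac{2 \left(-2 + 3 J\right)}{-1 + J} = 2 J + \frac{2 \left(-2 + 3 J\right)}{-1 + J}$)
$d{\left(10 \right)} \left(10 - 108\right) = \frac{2 \left(-2 + 10^{2} + 2 \cdot 10\right)}{-1 + 10} \left(10 - 108\right) = \frac{2 \left(-2 + 100 + 20\right)}{9} \left(10 - 108\right) = 2 \cdot \frac{1}{9} \cdot 118 \left(-98\right) = \frac{236}{9} \left(-98\right) = - \frac{23128}{9}$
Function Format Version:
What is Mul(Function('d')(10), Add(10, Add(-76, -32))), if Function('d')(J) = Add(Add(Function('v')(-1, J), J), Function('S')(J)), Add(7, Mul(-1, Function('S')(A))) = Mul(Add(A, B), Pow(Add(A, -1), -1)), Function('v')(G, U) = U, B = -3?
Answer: Rational(-23128, 9) ≈ -2569.8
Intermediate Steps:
Function('S')(A) = Add(7, Mul(-1, Pow(Add(-1, A), -1), Add(-3, A))) (Function('S')(A) = Add(7, Mul(-1, Mul(Add(A, -3), Pow(Add(A, -1), -1)))) = Add(7, Mul(-1, Mul(Add(-3, A), Pow(Add(-1, A), -1)))) = Add(7, Mul(-1, Mul(Pow(Add(-1, A), -1), Add(-3, A)))) = Add(7, Mul(-1, Pow(Add(-1, A), -1), Add(-3, A))))
Function('d')(J) = Add(Mul(2, J), Mul(2, Pow(Add(-1, J), -1), Add(-2, Mul(3, J)))) (Function('d')(J) = Add(Add(J, J), Mul(2, Pow(Add(-1, J), -1), Add(-2, Mul(3, J)))) = Add(Mul(2, J), Mul(2, Pow(Add(-1, J), -1), Add(-2, Mul(3, J)))))
Mul(Function('d')(10), Add(10, Add(-76, -32))) = Mul(Mul(2, Pow(Add(-1, 10), -1), Add(-2, Pow(10, 2), Mul(2, 10))), Add(10, Add(-76, -32))) = Mul(Mul(2, Pow(9, -1), Add(-2, 100, 20)), Add(10, -108)) = Mul(Mul(2, Rational(1, 9), 118), -98) = Mul(Rational(236, 9), -98) = Rational(-23128, 9)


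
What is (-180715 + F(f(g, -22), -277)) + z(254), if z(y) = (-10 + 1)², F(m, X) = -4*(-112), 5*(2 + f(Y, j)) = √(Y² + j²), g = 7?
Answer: -180186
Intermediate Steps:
f(Y, j) = -2 + √(Y² + j²)/5
F(m, X) = 448
z(y) = 81 (z(y) = (-9)² = 81)
(-180715 + F(f(g, -22), -277)) + z(254) = (-180715 + 448) + 81 = -180267 + 81 = -180186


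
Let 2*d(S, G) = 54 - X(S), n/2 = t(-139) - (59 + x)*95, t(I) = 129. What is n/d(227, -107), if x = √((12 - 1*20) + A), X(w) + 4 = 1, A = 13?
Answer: -21904/57 - 20*√5/3 ≈ -399.19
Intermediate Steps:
X(w) = -3 (X(w) = -4 + 1 = -3)
x = √5 (x = √((12 - 1*20) + 13) = √((12 - 20) + 13) = √(-8 + 13) = √5 ≈ 2.2361)
n = -10952 - 190*√5 (n = 2*(129 - (59 + √5)*95) = 2*(129 - (5605 + 95*√5)) = 2*(129 + (-5605 - 95*√5)) = 2*(-5476 - 95*√5) = -10952 - 190*√5 ≈ -11377.)
d(S, G) = 57/2 (d(S, G) = (54 - 1*(-3))/2 = (54 + 3)/2 = (½)*57 = 57/2)
n/d(227, -107) = (-10952 - 190*√5)/(57/2) = (-10952 - 190*√5)*(2/57) = -21904/57 - 20*√5/3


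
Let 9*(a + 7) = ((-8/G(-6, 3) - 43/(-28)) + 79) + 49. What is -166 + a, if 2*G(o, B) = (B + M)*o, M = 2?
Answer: -599311/3780 ≈ -158.55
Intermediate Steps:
G(o, B) = o*(2 + B)/2 (G(o, B) = ((B + 2)*o)/2 = ((2 + B)*o)/2 = (o*(2 + B))/2 = o*(2 + B)/2)
a = 28169/3780 (a = -7 + (((-8*(-1/(3*(2 + 3))) - 43/(-28)) + 79) + 49)/9 = -7 + (((-8/((1/2)*(-6)*5) - 43*(-1/28)) + 79) + 49)/9 = -7 + (((-8/(-15) + 43/28) + 79) + 49)/9 = -7 + (((-8*(-1/15) + 43/28) + 79) + 49)/9 = -7 + (((8/15 + 43/28) + 79) + 49)/9 = -7 + ((869/420 + 79) + 49)/9 = -7 + (34049/420 + 49)/9 = -7 + (1/9)*(54629/420) = -7 + 54629/3780 = 28169/3780 ≈ 7.4521)
-166 + a = -166 + 28169/3780 = -599311/3780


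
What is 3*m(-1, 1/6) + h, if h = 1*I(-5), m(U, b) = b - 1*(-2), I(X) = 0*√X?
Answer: 13/2 ≈ 6.5000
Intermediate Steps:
I(X) = 0
m(U, b) = 2 + b (m(U, b) = b + 2 = 2 + b)
h = 0 (h = 1*0 = 0)
3*m(-1, 1/6) + h = 3*(2 + 1/6) + 0 = 3*(2 + ⅙) + 0 = 3*(13/6) + 0 = 13/2 + 0 = 13/2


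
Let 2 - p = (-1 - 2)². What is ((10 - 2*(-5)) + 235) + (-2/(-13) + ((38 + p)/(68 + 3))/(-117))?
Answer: 2119532/8307 ≈ 255.15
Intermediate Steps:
p = -7 (p = 2 - (-1 - 2)² = 2 - 1*(-3)² = 2 - 1*9 = 2 - 9 = -7)
((10 - 2*(-5)) + 235) + (-2/(-13) + ((38 + p)/(68 + 3))/(-117)) = ((10 - 2*(-5)) + 235) + (-2/(-13) + ((38 - 7)/(68 + 3))/(-117)) = ((10 + 10) + 235) + (-2*(-1/13) + (31/71)*(-1/117)) = (20 + 235) + (2/13 + (31*(1/71))*(-1/117)) = 255 + (2/13 + (31/71)*(-1/117)) = 255 + (2/13 - 31/8307) = 255 + 1247/8307 = 2119532/8307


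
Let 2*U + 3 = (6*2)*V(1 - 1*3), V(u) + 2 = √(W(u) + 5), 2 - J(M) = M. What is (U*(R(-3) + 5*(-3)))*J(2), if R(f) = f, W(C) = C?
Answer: 0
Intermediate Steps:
J(M) = 2 - M
V(u) = -2 + √(5 + u) (V(u) = -2 + √(u + 5) = -2 + √(5 + u))
U = -27/2 + 6*√3 (U = -3/2 + ((6*2)*(-2 + √(5 + (1 - 1*3))))/2 = -3/2 + (12*(-2 + √(5 + (1 - 3))))/2 = -3/2 + (12*(-2 + √(5 - 2)))/2 = -3/2 + (12*(-2 + √3))/2 = -3/2 + (-24 + 12*√3)/2 = -3/2 + (-12 + 6*√3) = -27/2 + 6*√3 ≈ -3.1077)
(U*(R(-3) + 5*(-3)))*J(2) = ((-27/2 + 6*√3)*(-3 + 5*(-3)))*(2 - 1*2) = ((-27/2 + 6*√3)*(-3 - 15))*(2 - 2) = ((-27/2 + 6*√3)*(-18))*0 = (243 - 108*√3)*0 = 0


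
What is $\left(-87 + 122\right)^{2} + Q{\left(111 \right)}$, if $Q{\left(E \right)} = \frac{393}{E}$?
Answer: $\frac{45456}{37} \approx 1228.5$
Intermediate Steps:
$\left(-87 + 122\right)^{2} + Q{\left(111 \right)} = \left(-87 + 122\right)^{2} + \frac{393}{111} = 35^{2} + 393 \cdot \frac{1}{111} = 1225 + \frac{131}{37} = \frac{45456}{37}$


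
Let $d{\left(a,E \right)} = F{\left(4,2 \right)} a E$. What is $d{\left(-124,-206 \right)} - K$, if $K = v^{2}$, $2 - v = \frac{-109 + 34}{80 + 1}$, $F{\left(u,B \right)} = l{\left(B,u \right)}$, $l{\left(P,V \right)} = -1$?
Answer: $- \frac{18627817}{729} \approx -25553.0$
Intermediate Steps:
$F{\left(u,B \right)} = -1$
$d{\left(a,E \right)} = - E a$ ($d{\left(a,E \right)} = - a E = - E a$)
$v = \frac{79}{27}$ ($v = 2 - \frac{-109 + 34}{80 + 1} = 2 - - \frac{75}{81} = 2 - \left(-75\right) \frac{1}{81} = 2 - - \frac{25}{27} = 2 + \frac{25}{27} = \frac{79}{27} \approx 2.9259$)
$K = \frac{6241}{729}$ ($K = \left(\frac{79}{27}\right)^{2} = \frac{6241}{729} \approx 8.561$)
$d{\left(-124,-206 \right)} - K = \left(-1\right) \left(-206\right) \left(-124\right) - \frac{6241}{729} = -25544 - \frac{6241}{729} = - \frac{18627817}{729}$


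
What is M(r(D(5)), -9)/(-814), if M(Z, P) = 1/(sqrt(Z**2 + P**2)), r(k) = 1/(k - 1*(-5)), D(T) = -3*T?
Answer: -5*sqrt(8101)/3297107 ≈ -0.00013649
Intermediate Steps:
r(k) = 1/(5 + k) (r(k) = 1/(k + 5) = 1/(5 + k))
M(Z, P) = 1/sqrt(P**2 + Z**2) (M(Z, P) = 1/(sqrt(P**2 + Z**2)) = 1/sqrt(P**2 + Z**2))
M(r(D(5)), -9)/(-814) = 1/(sqrt((-9)**2 + (1/(5 - 3*5))**2)*(-814)) = -1/814/sqrt(81 + (1/(5 - 15))**2) = -1/814/sqrt(81 + (1/(-10))**2) = -1/814/sqrt(81 + (-1/10)**2) = -1/814/sqrt(81 + 1/100) = -1/814/sqrt(8101/100) = (10*sqrt(8101)/8101)*(-1/814) = -5*sqrt(8101)/3297107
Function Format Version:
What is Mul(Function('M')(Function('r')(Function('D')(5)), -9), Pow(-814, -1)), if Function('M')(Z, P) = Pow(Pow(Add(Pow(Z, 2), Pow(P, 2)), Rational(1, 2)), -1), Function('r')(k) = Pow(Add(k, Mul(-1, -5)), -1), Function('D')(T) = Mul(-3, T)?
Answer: Mul(Rational(-5, 3297107), Pow(8101, Rational(1, 2))) ≈ -0.00013649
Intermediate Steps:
Function('r')(k) = Pow(Add(5, k), -1) (Function('r')(k) = Pow(Add(k, 5), -1) = Pow(Add(5, k), -1))
Function('M')(Z, P) = Pow(Add(Pow(P, 2), Pow(Z, 2)), Rational(-1, 2)) (Function('M')(Z, P) = Pow(Pow(Add(Pow(P, 2), Pow(Z, 2)), Rational(1, 2)), -1) = Pow(Add(Pow(P, 2), Pow(Z, 2)), Rational(-1, 2)))
Mul(Function('M')(Function('r')(Function('D')(5)), -9), Pow(-814, -1)) = Mul(Pow(Add(Pow(-9, 2), Pow(Pow(Add(5, Mul(-3, 5)), -1), 2)), Rational(-1, 2)), Pow(-814, -1)) = Mul(Pow(Add(81, Pow(Pow(Add(5, -15), -1), 2)), Rational(-1, 2)), Rational(-1, 814)) = Mul(Pow(Add(81, Pow(Pow(-10, -1), 2)), Rational(-1, 2)), Rational(-1, 814)) = Mul(Pow(Add(81, Pow(Rational(-1, 10), 2)), Rational(-1, 2)), Rational(-1, 814)) = Mul(Pow(Add(81, Rational(1, 100)), Rational(-1, 2)), Rational(-1, 814)) = Mul(Pow(Rational(8101, 100), Rational(-1, 2)), Rational(-1, 814)) = Mul(Mul(Rational(10, 8101), Pow(8101, Rational(1, 2))), Rational(-1, 814)) = Mul(Rational(-5, 3297107), Pow(8101, Rational(1, 2)))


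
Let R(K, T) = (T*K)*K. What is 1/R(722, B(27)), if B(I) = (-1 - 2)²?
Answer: 1/4691556 ≈ 2.1315e-7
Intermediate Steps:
B(I) = 9 (B(I) = (-3)² = 9)
R(K, T) = T*K² (R(K, T) = (K*T)*K = T*K²)
1/R(722, B(27)) = 1/(9*722²) = 1/(9*521284) = 1/4691556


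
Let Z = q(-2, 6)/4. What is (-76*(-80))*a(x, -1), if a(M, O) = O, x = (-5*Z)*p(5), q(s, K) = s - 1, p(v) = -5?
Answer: -6080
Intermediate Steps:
q(s, K) = -1 + s
Z = -¾ (Z = (-1 - 2)/4 = -3*¼ = -¾ ≈ -0.75000)
x = -75/4 (x = -5*(-¾)*(-5) = (15/4)*(-5) = -75/4 ≈ -18.750)
(-76*(-80))*a(x, -1) = -76*(-80)*(-1) = 6080*(-1) = -6080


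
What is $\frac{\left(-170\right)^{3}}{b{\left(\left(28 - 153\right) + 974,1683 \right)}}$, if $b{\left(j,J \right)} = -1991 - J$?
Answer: $\frac{2456500}{1837} \approx 1337.2$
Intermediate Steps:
$\frac{\left(-170\right)^{3}}{b{\left(\left(28 - 153\right) + 974,1683 \right)}} = \frac{\left(-170\right)^{3}}{-1991 - 1683} = - \frac{4913000}{-1991 - 1683} = - \frac{4913000}{-3674} = \left(-4913000\right) \left(- \frac{1}{3674}\right) = \frac{2456500}{1837}$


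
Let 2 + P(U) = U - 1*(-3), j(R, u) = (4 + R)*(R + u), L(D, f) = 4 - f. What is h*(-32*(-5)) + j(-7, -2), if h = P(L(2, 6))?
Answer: -133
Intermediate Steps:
P(U) = 1 + U (P(U) = -2 + (U - 1*(-3)) = -2 + (U + 3) = -2 + (3 + U) = 1 + U)
h = -1 (h = 1 + (4 - 1*6) = 1 + (4 - 6) = 1 - 2 = -1)
h*(-32*(-5)) + j(-7, -2) = -(-32)*(-5) + ((-7)**2 + 4*(-7) + 4*(-2) - 7*(-2)) = -1*160 + (49 - 28 - 8 + 14) = -160 + 27 = -133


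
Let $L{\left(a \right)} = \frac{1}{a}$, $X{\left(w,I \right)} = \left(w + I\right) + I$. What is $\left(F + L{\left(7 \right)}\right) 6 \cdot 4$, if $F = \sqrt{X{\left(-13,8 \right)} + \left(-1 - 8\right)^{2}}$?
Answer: $\frac{24}{7} + 48 \sqrt{21} \approx 223.39$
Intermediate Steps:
$X{\left(w,I \right)} = w + 2 I$ ($X{\left(w,I \right)} = \left(I + w\right) + I = w + 2 I$)
$F = 2 \sqrt{21}$ ($F = \sqrt{\left(-13 + 2 \cdot 8\right) + \left(-1 - 8\right)^{2}} = \sqrt{\left(-13 + 16\right) + \left(-1 - 8\right)^{2}} = \sqrt{3 + \left(-9\right)^{2}} = \sqrt{3 + 81} = \sqrt{84} = 2 \sqrt{21} \approx 9.1651$)
$\left(F + L{\left(7 \right)}\right) 6 \cdot 4 = \left(2 \sqrt{21} + \frac{1}{7}\right) 6 \cdot 4 = \left(2 \sqrt{21} + \frac{1}{7}\right) 24 = \left(\frac{1}{7} + 2 \sqrt{21}\right) 24 = \frac{24}{7} + 48 \sqrt{21}$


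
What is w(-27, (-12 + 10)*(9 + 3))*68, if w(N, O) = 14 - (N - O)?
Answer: 1156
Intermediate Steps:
w(N, O) = 14 + O - N (w(N, O) = 14 + (O - N) = 14 + O - N)
w(-27, (-12 + 10)*(9 + 3))*68 = (14 + (-12 + 10)*(9 + 3) - 1*(-27))*68 = (14 - 2*12 + 27)*68 = (14 - 24 + 27)*68 = 17*68 = 1156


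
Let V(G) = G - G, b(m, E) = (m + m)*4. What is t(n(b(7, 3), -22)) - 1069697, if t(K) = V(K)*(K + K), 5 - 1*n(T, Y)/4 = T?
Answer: -1069697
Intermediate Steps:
b(m, E) = 8*m (b(m, E) = (2*m)*4 = 8*m)
n(T, Y) = 20 - 4*T
V(G) = 0
t(K) = 0 (t(K) = 0*(K + K) = 0*(2*K) = 0)
t(n(b(7, 3), -22)) - 1069697 = 0 - 1069697 = -1069697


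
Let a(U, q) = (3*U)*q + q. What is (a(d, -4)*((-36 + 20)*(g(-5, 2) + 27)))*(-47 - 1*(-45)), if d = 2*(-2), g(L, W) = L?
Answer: 30976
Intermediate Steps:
d = -4
a(U, q) = q + 3*U*q (a(U, q) = 3*U*q + q = q + 3*U*q)
(a(d, -4)*((-36 + 20)*(g(-5, 2) + 27)))*(-47 - 1*(-45)) = ((-4*(1 + 3*(-4)))*((-36 + 20)*(-5 + 27)))*(-47 - 1*(-45)) = ((-4*(1 - 12))*(-16*22))*(-47 + 45) = (-4*(-11)*(-352))*(-2) = (44*(-352))*(-2) = -15488*(-2) = 30976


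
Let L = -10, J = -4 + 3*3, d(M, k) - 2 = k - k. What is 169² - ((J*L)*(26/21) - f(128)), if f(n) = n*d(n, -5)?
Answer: 606457/21 ≈ 28879.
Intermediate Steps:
d(M, k) = 2 (d(M, k) = 2 + (k - k) = 2 + 0 = 2)
f(n) = 2*n (f(n) = n*2 = 2*n)
J = 5 (J = -4 + 9 = 5)
169² - ((J*L)*(26/21) - f(128)) = 169² - ((5*(-10))*(26/21) - 2*128) = 28561 - (-1300/21 - 1*256) = 28561 - (-50*26/21 - 256) = 28561 - (-1300/21 - 256) = 28561 - 1*(-6676/21) = 28561 + 6676/21 = 606457/21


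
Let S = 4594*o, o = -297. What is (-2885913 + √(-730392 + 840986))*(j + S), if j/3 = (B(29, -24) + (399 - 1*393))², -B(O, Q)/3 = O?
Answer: 3880788218055 - 14792085*√914 ≈ 3.8803e+12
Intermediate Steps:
B(O, Q) = -3*O
j = 19683 (j = 3*(-3*29 + (399 - 1*393))² = 3*(-87 + (399 - 393))² = 3*(-87 + 6)² = 3*(-81)² = 3*6561 = 19683)
S = -1364418 (S = 4594*(-297) = -1364418)
(-2885913 + √(-730392 + 840986))*(j + S) = (-2885913 + √(-730392 + 840986))*(19683 - 1364418) = (-2885913 + √110594)*(-1344735) = (-2885913 + 11*√914)*(-1344735) = 3880788218055 - 14792085*√914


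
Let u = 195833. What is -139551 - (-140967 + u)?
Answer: -194417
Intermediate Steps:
-139551 - (-140967 + u) = -139551 - (-140967 + 195833) = -139551 - 1*54866 = -139551 - 54866 = -194417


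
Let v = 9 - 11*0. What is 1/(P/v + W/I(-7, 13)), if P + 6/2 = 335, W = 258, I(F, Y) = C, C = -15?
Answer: 45/886 ≈ 0.050790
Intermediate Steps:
v = 9 (v = 9 + 0 = 9)
I(F, Y) = -15
P = 332 (P = -3 + 335 = 332)
1/(P/v + W/I(-7, 13)) = 1/(332/9 + 258/(-15)) = 1/(332*(⅑) + 258*(-1/15)) = 1/(332/9 - 86/5) = 1/(886/45) = 45/886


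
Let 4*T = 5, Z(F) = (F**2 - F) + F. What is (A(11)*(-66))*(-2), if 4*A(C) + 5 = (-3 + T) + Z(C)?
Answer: 15081/4 ≈ 3770.3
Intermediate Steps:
Z(F) = F**2
T = 5/4 (T = (1/4)*5 = 5/4 ≈ 1.2500)
A(C) = -27/16 + C**2/4 (A(C) = -5/4 + ((-3 + 5/4) + C**2)/4 = -5/4 + (-7/4 + C**2)/4 = -5/4 + (-7/16 + C**2/4) = -27/16 + C**2/4)
(A(11)*(-66))*(-2) = ((-27/16 + (1/4)*11**2)*(-66))*(-2) = ((-27/16 + (1/4)*121)*(-66))*(-2) = ((-27/16 + 121/4)*(-66))*(-2) = ((457/16)*(-66))*(-2) = -15081/8*(-2) = 15081/4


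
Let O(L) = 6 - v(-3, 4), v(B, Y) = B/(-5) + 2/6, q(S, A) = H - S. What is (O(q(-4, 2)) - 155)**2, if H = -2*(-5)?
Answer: 5058001/225 ≈ 22480.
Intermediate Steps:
H = 10
q(S, A) = 10 - S
v(B, Y) = 1/3 - B/5 (v(B, Y) = B*(-1/5) + 2*(1/6) = -B/5 + 1/3 = 1/3 - B/5)
O(L) = 76/15 (O(L) = 6 - (1/3 - 1/5*(-3)) = 6 - (1/3 + 3/5) = 6 - 1*14/15 = 6 - 14/15 = 76/15)
(O(q(-4, 2)) - 155)**2 = (76/15 - 155)**2 = (-2249/15)**2 = 5058001/225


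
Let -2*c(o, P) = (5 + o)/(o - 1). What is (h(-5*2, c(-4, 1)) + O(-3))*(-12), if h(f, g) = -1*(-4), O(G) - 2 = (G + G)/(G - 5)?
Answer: -81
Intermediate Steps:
c(o, P) = -(5 + o)/(2*(-1 + o)) (c(o, P) = -(5 + o)/(2*(o - 1)) = -(5 + o)/(2*(-1 + o)))
O(G) = 2 + 2*G/(-5 + G) (O(G) = 2 + (G + G)/(G - 5) = 2 + (2*G)/(-5 + G) = 2 + 2*G/(-5 + G))
h(f, g) = 4
(h(-5*2, c(-4, 1)) + O(-3))*(-12) = (4 + 2*(-5 + 2*(-3))/(-5 - 3))*(-12) = (4 + 2*(-5 - 6)/(-8))*(-12) = (4 + 2*(-⅛)*(-11))*(-12) = (4 + 11/4)*(-12) = (27/4)*(-12) = -81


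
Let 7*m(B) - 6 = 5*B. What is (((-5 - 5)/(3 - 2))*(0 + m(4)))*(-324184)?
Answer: 12041120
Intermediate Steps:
m(B) = 6/7 + 5*B/7 (m(B) = 6/7 + (5*B)/7 = 6/7 + 5*B/7)
(((-5 - 5)/(3 - 2))*(0 + m(4)))*(-324184) = (((-5 - 5)/(3 - 2))*(0 + (6/7 + (5/7)*4)))*(-324184) = ((-10/1)*(0 + (6/7 + 20/7)))*(-324184) = ((-10*1)*(0 + 26/7))*(-324184) = -10*26/7*(-324184) = -260/7*(-324184) = 12041120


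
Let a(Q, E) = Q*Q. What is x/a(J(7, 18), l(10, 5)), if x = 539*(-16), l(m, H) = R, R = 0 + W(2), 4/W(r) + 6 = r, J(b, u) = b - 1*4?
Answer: -8624/9 ≈ -958.22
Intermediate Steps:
J(b, u) = -4 + b (J(b, u) = b - 4 = -4 + b)
W(r) = 4/(-6 + r)
R = -1 (R = 0 + 4/(-6 + 2) = 0 + 4/(-4) = 0 + 4*(-1/4) = 0 - 1 = -1)
l(m, H) = -1
a(Q, E) = Q**2
x = -8624
x/a(J(7, 18), l(10, 5)) = -8624/(-4 + 7)**2 = -8624/(3**2) = -8624/9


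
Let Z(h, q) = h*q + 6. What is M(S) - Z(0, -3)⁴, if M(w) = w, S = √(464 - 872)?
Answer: -1296 + 2*I*√102 ≈ -1296.0 + 20.199*I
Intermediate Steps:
Z(h, q) = 6 + h*q
S = 2*I*√102 (S = √(-408) = 2*I*√102 ≈ 20.199*I)
M(S) - Z(0, -3)⁴ = 2*I*√102 - (6 + 0*(-3))⁴ = 2*I*√102 - (6 + 0)⁴ = 2*I*√102 - 1*6⁴ = 2*I*√102 - 1*1296 = 2*I*√102 - 1296 = -1296 + 2*I*√102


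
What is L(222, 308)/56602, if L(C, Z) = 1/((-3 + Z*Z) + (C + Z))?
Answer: 1/5399321382 ≈ 1.8521e-10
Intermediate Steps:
L(C, Z) = 1/(-3 + C + Z + Z²) (L(C, Z) = 1/((-3 + Z²) + (C + Z)) = 1/(-3 + C + Z + Z²))
L(222, 308)/56602 = 1/((-3 + 222 + 308 + 308²)*56602) = (1/56602)/(-3 + 222 + 308 + 94864) = (1/56602)/95391 = (1/95391)*(1/56602) = 1/5399321382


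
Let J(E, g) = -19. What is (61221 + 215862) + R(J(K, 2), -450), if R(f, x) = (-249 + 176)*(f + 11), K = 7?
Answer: 277667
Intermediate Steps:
R(f, x) = -803 - 73*f (R(f, x) = -73*(11 + f) = -803 - 73*f)
(61221 + 215862) + R(J(K, 2), -450) = (61221 + 215862) + (-803 - 73*(-19)) = 277083 + (-803 + 1387) = 277083 + 584 = 277667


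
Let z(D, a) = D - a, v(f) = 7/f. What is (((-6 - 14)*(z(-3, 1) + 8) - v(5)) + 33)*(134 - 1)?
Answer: -32186/5 ≈ -6437.2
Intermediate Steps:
(((-6 - 14)*(z(-3, 1) + 8) - v(5)) + 33)*(134 - 1) = (((-6 - 14)*((-3 - 1*1) + 8) - 7/5) + 33)*(134 - 1) = ((-20*((-3 - 1) + 8) - 7/5) + 33)*133 = ((-20*(-4 + 8) - 1*7/5) + 33)*133 = ((-20*4 - 7/5) + 33)*133 = ((-80 - 7/5) + 33)*133 = (-407/5 + 33)*133 = -242/5*133 = -32186/5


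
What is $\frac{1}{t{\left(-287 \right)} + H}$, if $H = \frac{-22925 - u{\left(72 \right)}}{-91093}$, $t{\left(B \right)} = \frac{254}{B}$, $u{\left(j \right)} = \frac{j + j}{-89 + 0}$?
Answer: $- \frac{2326788499}{1473716411} \approx -1.5789$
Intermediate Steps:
$u{\left(j \right)} = - \frac{2 j}{89}$ ($u{\left(j \right)} = \frac{2 j}{-89} = 2 j \left(- \frac{1}{89}\right) = - \frac{2 j}{89}$)
$H = \frac{2040181}{8107277}$ ($H = \frac{-22925 - \left(- \frac{2}{89}\right) 72}{-91093} = \left(-22925 - - \frac{144}{89}\right) \left(- \frac{1}{91093}\right) = \left(-22925 + \frac{144}{89}\right) \left(- \frac{1}{91093}\right) = \left(- \frac{2040181}{89}\right) \left(- \frac{1}{91093}\right) = \frac{2040181}{8107277} \approx 0.25165$)
$\frac{1}{t{\left(-287 \right)} + H} = \frac{1}{\frac{254}{-287} + \frac{2040181}{8107277}} = \frac{1}{254 \left(- \frac{1}{287}\right) + \frac{2040181}{8107277}} = \frac{1}{- \frac{254}{287} + \frac{2040181}{8107277}} = \frac{1}{- \frac{1473716411}{2326788499}} = - \frac{2326788499}{1473716411}$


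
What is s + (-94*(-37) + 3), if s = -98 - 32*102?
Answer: 119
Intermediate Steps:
s = -3362 (s = -98 - 3264 = -3362)
s + (-94*(-37) + 3) = -3362 + (-94*(-37) + 3) = -3362 + (3478 + 3) = -3362 + 3481 = 119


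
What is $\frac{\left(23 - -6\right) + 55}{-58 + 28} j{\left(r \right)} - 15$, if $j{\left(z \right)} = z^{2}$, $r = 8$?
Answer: $- \frac{971}{5} \approx -194.2$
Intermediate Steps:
$\frac{\left(23 - -6\right) + 55}{-58 + 28} j{\left(r \right)} - 15 = \frac{\left(23 - -6\right) + 55}{-58 + 28} \cdot 8^{2} - 15 = \frac{\left(23 + 6\right) + 55}{-30} \cdot 64 - 15 = \left(29 + 55\right) \left(- \frac{1}{30}\right) 64 - 15 = 84 \left(- \frac{1}{30}\right) 64 - 15 = \left(- \frac{14}{5}\right) 64 - 15 = - \frac{896}{5} - 15 = - \frac{971}{5}$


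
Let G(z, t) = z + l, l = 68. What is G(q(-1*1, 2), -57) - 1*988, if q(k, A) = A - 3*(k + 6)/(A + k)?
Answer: -933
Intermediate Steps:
q(k, A) = A - 3*(6 + k)/(A + k)
G(z, t) = 68 + z (G(z, t) = z + 68 = 68 + z)
G(q(-1*1, 2), -57) - 1*988 = (68 + (-18 + 2**2 - (-3) + 2*(-1*1))/(2 - 1*1)) - 1*988 = (68 + (-18 + 4 - 3*(-1) + 2*(-1))/(2 - 1)) - 988 = (68 + (-18 + 4 + 3 - 2)/1) - 988 = (68 + 1*(-13)) - 988 = (68 - 13) - 988 = 55 - 988 = -933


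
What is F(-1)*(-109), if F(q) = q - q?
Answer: 0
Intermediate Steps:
F(q) = 0
F(-1)*(-109) = 0*(-109) = 0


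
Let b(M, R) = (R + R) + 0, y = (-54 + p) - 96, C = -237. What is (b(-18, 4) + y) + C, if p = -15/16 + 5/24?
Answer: -18227/48 ≈ -379.73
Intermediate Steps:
p = -35/48 (p = -15*1/16 + 5*(1/24) = -15/16 + 5/24 = -35/48 ≈ -0.72917)
y = -7235/48 (y = (-54 - 35/48) - 96 = -2627/48 - 96 = -7235/48 ≈ -150.73)
b(M, R) = 2*R (b(M, R) = 2*R + 0 = 2*R)
(b(-18, 4) + y) + C = (2*4 - 7235/48) - 237 = (8 - 7235/48) - 237 = -6851/48 - 237 = -18227/48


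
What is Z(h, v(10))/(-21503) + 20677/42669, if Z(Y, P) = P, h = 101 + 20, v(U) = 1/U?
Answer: 4446132641/9175115070 ≈ 0.48459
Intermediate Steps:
h = 121
Z(h, v(10))/(-21503) + 20677/42669 = 1/(10*(-21503)) + 20677/42669 = (1/10)*(-1/21503) + 20677*(1/42669) = -1/215030 + 20677/42669 = 4446132641/9175115070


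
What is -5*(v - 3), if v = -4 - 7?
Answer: 70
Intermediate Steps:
v = -11
-5*(v - 3) = -5*(-11 - 3) = -5*(-14) = 70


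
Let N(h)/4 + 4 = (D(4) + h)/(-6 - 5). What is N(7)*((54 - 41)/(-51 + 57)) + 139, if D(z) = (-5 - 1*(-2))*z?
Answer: 1191/11 ≈ 108.27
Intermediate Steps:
D(z) = -3*z (D(z) = (-5 + 2)*z = -3*z)
N(h) = -128/11 - 4*h/11 (N(h) = -16 + 4*((-3*4 + h)/(-6 - 5)) = -16 + 4*((-12 + h)/(-11)) = -16 + 4*((-12 + h)*(-1/11)) = -16 + 4*(12/11 - h/11) = -16 + (48/11 - 4*h/11) = -128/11 - 4*h/11)
N(7)*((54 - 41)/(-51 + 57)) + 139 = (-128/11 - 4/11*7)*((54 - 41)/(-51 + 57)) + 139 = (-128/11 - 28/11)*(13/6) + 139 = -2028/(11*6) + 139 = -156/11*13/6 + 139 = -338/11 + 139 = 1191/11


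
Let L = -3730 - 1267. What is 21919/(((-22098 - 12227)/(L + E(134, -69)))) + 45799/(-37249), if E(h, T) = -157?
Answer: 4206467072299/1278571925 ≈ 3290.0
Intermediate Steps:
L = -4997
21919/(((-22098 - 12227)/(L + E(134, -69)))) + 45799/(-37249) = 21919/(((-22098 - 12227)/(-4997 - 157))) + 45799/(-37249) = 21919/((-34325/(-5154))) + 45799*(-1/37249) = 21919/((-34325*(-1/5154))) - 45799/37249 = 21919/(34325/5154) - 45799/37249 = 21919*(5154/34325) - 45799/37249 = 112970526/34325 - 45799/37249 = 4206467072299/1278571925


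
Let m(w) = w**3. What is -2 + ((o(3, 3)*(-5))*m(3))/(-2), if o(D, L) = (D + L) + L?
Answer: 1211/2 ≈ 605.50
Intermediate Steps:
o(D, L) = D + 2*L
-2 + ((o(3, 3)*(-5))*m(3))/(-2) = -2 + (((3 + 2*3)*(-5))*3**3)/(-2) = -2 - (3 + 6)*(-5)*27/2 = -2 - 9*(-5)*27/2 = -2 - (-45)*27/2 = -2 - 1/2*(-1215) = -2 + 1215/2 = 1211/2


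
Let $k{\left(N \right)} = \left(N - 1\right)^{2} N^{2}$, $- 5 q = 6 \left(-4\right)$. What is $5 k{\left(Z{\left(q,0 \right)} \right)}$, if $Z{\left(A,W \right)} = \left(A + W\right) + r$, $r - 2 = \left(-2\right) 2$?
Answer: $\frac{15876}{125} \approx 127.01$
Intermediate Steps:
$q = \frac{24}{5}$ ($q = - \frac{6 \left(-4\right)}{5} = \left(- \frac{1}{5}\right) \left(-24\right) = \frac{24}{5} \approx 4.8$)
$r = -2$ ($r = 2 - 4 = -2$)
$Z{\left(A,W \right)} = -2 + A + W$ ($Z{\left(A,W \right)} = \left(A + W\right) - 2 = -2 + A + W$)
$k{\left(N \right)} = N^{2} \left(-1 + N\right)^{2}$ ($k{\left(N \right)} = \left(-1 + N\right)^{2} N^{2} = N^{2} \left(-1 + N\right)^{2}$)
$5 k{\left(Z{\left(q,0 \right)} \right)} = 5 \left(-2 + \frac{24}{5} + 0\right)^{2} \left(-1 + \left(-2 + \frac{24}{5} + 0\right)\right)^{2} = 5 \left(\frac{14}{5}\right)^{2} \left(-1 + \frac{14}{5}\right)^{2} = 5 \frac{196 \left(\frac{9}{5}\right)^{2}}{25} = 5 \cdot \frac{196}{25} \cdot \frac{81}{25} = 5 \cdot \frac{15876}{625} = \frac{15876}{125}$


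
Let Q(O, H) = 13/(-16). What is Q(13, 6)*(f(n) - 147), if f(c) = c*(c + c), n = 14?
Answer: -3185/16 ≈ -199.06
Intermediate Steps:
f(c) = 2*c² (f(c) = c*(2*c) = 2*c²)
Q(O, H) = -13/16 (Q(O, H) = 13*(-1/16) = -13/16)
Q(13, 6)*(f(n) - 147) = -13*(2*14² - 147)/16 = -13*(2*196 - 147)/16 = -13*(392 - 147)/16 = -13/16*245 = -3185/16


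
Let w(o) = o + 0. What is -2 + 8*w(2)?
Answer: 14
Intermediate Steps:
w(o) = o
-2 + 8*w(2) = -2 + 8*2 = -2 + 16 = 14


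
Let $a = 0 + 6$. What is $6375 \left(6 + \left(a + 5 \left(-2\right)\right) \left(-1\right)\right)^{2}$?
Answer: $637500$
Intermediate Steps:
$a = 6$
$6375 \left(6 + \left(a + 5 \left(-2\right)\right) \left(-1\right)\right)^{2} = 6375 \left(6 + \left(6 + 5 \left(-2\right)\right) \left(-1\right)\right)^{2} = 6375 \left(6 + \left(6 - 10\right) \left(-1\right)\right)^{2} = 6375 \left(6 - -4\right)^{2} = 6375 \left(6 + 4\right)^{2} = 6375 \cdot 10^{2} = 6375 \cdot 100 = 637500$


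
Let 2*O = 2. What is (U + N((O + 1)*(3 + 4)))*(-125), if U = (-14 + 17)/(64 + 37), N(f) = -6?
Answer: 75375/101 ≈ 746.29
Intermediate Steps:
O = 1 (O = (1/2)*2 = 1)
U = 3/101 ≈ 0.029703
(U + N((O + 1)*(3 + 4)))*(-125) = (3/101 - 6)*(-125) = -603/101*(-125) = 75375/101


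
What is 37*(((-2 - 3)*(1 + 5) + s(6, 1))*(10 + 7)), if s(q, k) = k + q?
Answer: -14467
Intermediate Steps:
37*(((-2 - 3)*(1 + 5) + s(6, 1))*(10 + 7)) = 37*(((-2 - 3)*(1 + 5) + (1 + 6))*(10 + 7)) = 37*((-5*6 + 7)*17) = 37*((-30 + 7)*17) = 37*(-23*17) = 37*(-391) = -14467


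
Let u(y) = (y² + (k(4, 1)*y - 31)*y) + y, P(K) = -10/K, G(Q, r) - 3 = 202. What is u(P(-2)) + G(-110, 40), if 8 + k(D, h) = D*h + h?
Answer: 5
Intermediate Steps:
G(Q, r) = 205 (G(Q, r) = 3 + 202 = 205)
k(D, h) = -8 + h + D*h (k(D, h) = -8 + (D*h + h) = -8 + (h + D*h) = -8 + h + D*h)
u(y) = y + y² + y*(-31 - 3*y) (u(y) = (y² + ((-8 + 1 + 4*1)*y - 31)*y) + y = (y² + ((-8 + 1 + 4)*y - 31)*y) + y = (y² + (-3*y - 31)*y) + y = (y² + (-31 - 3*y)*y) + y = (y² + y*(-31 - 3*y)) + y = y + y² + y*(-31 - 3*y))
u(P(-2)) + G(-110, 40) = -2*(-10/(-2))*(15 - 10/(-2)) + 205 = -2*(-10*(-½))*(15 - 10*(-½)) + 205 = -2*5*(15 + 5) + 205 = -2*5*20 + 205 = -200 + 205 = 5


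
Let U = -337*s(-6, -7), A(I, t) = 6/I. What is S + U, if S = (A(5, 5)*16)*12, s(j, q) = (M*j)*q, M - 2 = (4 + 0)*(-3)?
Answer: 708852/5 ≈ 1.4177e+5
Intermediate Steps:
M = -10 (M = 2 + (4 + 0)*(-3) = 2 + 4*(-3) = 2 - 12 = -10)
s(j, q) = -10*j*q (s(j, q) = (-10*j)*q = -10*j*q)
S = 1152/5 (S = ((6/5)*16)*12 = (96/5)*12 = 1152/5 ≈ 230.40)
U = 141540 (U = -(-3370)*(-6)*(-7) = -337*(-420) = 141540)
S + U = 1152/5 + 141540 = 708852/5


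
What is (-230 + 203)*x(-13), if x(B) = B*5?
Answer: 1755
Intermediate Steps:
x(B) = 5*B
(-230 + 203)*x(-13) = (-230 + 203)*(5*(-13)) = -27*(-65) = 1755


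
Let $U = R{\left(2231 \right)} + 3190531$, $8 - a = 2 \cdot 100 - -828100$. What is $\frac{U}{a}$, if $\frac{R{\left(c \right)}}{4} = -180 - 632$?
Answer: $- \frac{3187283}{828292} \approx -3.848$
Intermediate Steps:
$R{\left(c \right)} = -3248$ ($R{\left(c \right)} = 4 \left(-180 - 632\right) = 4 \left(-812\right) = -3248$)
$a = -828292$ ($a = 8 - \left(2 \cdot 100 - -828100\right) = 8 - \left(200 + 828100\right) = 8 - 828300 = -828292$)
$U = 3187283$ ($U = -3248 + 3190531 = 3187283$)
$\frac{U}{a} = \frac{3187283}{-828292} = 3187283 \left(- \frac{1}{828292}\right) = - \frac{3187283}{828292}$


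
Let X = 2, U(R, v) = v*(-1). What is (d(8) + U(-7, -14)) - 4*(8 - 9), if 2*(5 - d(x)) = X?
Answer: 22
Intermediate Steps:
U(R, v) = -v
d(x) = 4 (d(x) = 5 - 1/2*2 = 5 - 1 = 4)
(d(8) + U(-7, -14)) - 4*(8 - 9) = (4 - 1*(-14)) - 4*(8 - 9) = (4 + 14) - 4*(-1) = 18 + 4 = 22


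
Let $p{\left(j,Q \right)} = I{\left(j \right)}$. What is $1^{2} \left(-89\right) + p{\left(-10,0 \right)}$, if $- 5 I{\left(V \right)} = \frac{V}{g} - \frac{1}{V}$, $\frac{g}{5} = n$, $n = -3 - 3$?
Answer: $- \frac{13363}{150} \approx -89.087$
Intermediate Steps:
$n = -6$
$g = -30$ ($g = 5 \left(-6\right) = -30$)
$I{\left(V \right)} = \frac{1}{5 V} + \frac{V}{150}$ ($I{\left(V \right)} = - \frac{\frac{V}{-30} - \frac{1}{V}}{5} = - \frac{V \left(- \frac{1}{30}\right) - \frac{1}{V}}{5} = - \frac{- \frac{V}{30} - \frac{1}{V}}{5} = - \frac{- \frac{1}{V} - \frac{V}{30}}{5} = \frac{1}{5 V} + \frac{V}{150}$)
$p{\left(j,Q \right)} = \frac{30 + j^{2}}{150 j}$
$1^{2} \left(-89\right) + p{\left(-10,0 \right)} = 1^{2} \left(-89\right) + \frac{30 + \left(-10\right)^{2}}{150 \left(-10\right)} = 1 \left(-89\right) + \frac{1}{150} \left(- \frac{1}{10}\right) \left(30 + 100\right) = -89 + \frac{1}{150} \left(- \frac{1}{10}\right) 130 = -89 - \frac{13}{150} = - \frac{13363}{150}$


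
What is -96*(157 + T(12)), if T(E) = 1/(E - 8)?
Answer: -15096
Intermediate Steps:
T(E) = 1/(-8 + E)
-96*(157 + T(12)) = -96*(157 + 1/(-8 + 12)) = -96*(157 + 1/4) = -96*(157 + ¼) = -96*629/4 = -15096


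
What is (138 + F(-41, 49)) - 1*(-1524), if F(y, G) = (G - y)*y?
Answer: -2028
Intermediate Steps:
F(y, G) = y*(G - y)
(138 + F(-41, 49)) - 1*(-1524) = (138 - 41*(49 - 1*(-41))) - 1*(-1524) = (138 - 41*(49 + 41)) + 1524 = (138 - 41*90) + 1524 = (138 - 3690) + 1524 = -3552 + 1524 = -2028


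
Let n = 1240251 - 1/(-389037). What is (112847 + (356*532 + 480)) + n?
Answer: 600272419891/389037 ≈ 1.5430e+6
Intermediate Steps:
n = 482503528288/389037 (n = 1240251 - 1*(-1/389037) = 1240251 + 1/389037 = 482503528288/389037 ≈ 1.2403e+6)
(112847 + (356*532 + 480)) + n = (112847 + (356*532 + 480)) + 482503528288/389037 = (112847 + (189392 + 480)) + 482503528288/389037 = (112847 + 189872) + 482503528288/389037 = 302719 + 482503528288/389037 = 600272419891/389037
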